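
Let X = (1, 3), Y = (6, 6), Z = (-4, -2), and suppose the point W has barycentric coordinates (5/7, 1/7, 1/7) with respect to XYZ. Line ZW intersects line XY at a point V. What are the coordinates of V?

Line ZW meets XY where the Z-coordinate vanishes; zeroing W's Z-weight and renormalizing leaves X, Y-weights 5/7 : 1/7 → (5/6, 1/6).
So V = (5/6)·X + (1/6)·Y = (11/6, 7/2).

(11/6, 7/2)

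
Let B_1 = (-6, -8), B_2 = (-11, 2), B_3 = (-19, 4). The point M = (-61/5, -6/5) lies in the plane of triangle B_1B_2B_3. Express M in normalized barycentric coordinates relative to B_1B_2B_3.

(2/5, 1/5, 2/5)

Signed area of the reference triangle: [B_1B_2B_3] = ½·((-6)·(2−4) + (-11)·(4−(-8)) + (-19)·(-8−2)) = ½·(12 − 132 + 190) = 35.
[MB_2B_3] = ½·((-61/5)·(2−4) + (-11)·(4−(-6/5)) + (-19)·(-6/5−2)) = ½·(122/5 − 286/5 + 304/5) = 14, so the B_1-coordinate is 14/35 = 2/5.
[B_1MB_3] = ½·((-6)·(-6/5−4) + (-61/5)·(4−(-8)) + (-19)·(-8−(-6/5))) = ½·(156/5 − 732/5 + 646/5) = 7, so the B_2-coordinate is 1/5.
[B_1B_2M] = ½·((-6)·(2−(-6/5)) + (-11)·(-6/5−(-8)) + (-61/5)·(-8−2)) = ½·(-96/5 − 374/5 + 122) = 14, so the B_3-coordinate is 2/5.
Check: 2/5 + 1/5 + 2/5 = 1.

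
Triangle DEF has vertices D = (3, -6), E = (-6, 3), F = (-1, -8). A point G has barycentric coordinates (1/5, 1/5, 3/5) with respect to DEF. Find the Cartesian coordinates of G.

G = (1/5)·D + (1/5)·E + (3/5)·F.
x-coordinate: (1/5)·3 + (1/5)·(-6) + (3/5)·(-1) = -6/5.
y-coordinate: (1/5)·(-6) + (1/5)·3 + (3/5)·(-8) = -27/5.

(-6/5, -27/5)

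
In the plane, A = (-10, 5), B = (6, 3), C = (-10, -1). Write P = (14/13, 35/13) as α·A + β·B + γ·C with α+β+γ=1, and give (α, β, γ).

Signed area of the reference triangle: [ABC] = ½·((-10)·(3−(-1)) + 6·(-1−5) + (-10)·(5−3)) = ½·(-40 − 36 − 20) = -48.
[PBC] = ½·((14/13)·(3−(-1)) + 6·(-1−(35/13)) + (-10)·(35/13−3)) = ½·(56/13 − 288/13 + 40/13) = -96/13, so the A-coordinate is (-96/13)/(-48) = 2/13.
[APC] = ½·((-10)·(35/13−(-1)) + (14/13)·(-1−5) + (-10)·(5−(35/13))) = ½·(-480/13 − 84/13 − 300/13) = -432/13, so the B-coordinate is 9/13.
[ABP] = ½·((-10)·(3−(35/13)) + 6·(35/13−5) + (14/13)·(5−3)) = ½·(-40/13 − 180/13 + 28/13) = -96/13, so the C-coordinate is 2/13.
Check: 2/13 + 9/13 + 2/13 = 1.

(2/13, 9/13, 2/13)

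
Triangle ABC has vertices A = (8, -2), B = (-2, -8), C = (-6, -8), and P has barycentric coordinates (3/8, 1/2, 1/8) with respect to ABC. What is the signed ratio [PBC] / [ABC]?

3/8

The signed ratio [PBC]/[ABC] equals the barycentric coordinate of P at vertex A, which is 3/8.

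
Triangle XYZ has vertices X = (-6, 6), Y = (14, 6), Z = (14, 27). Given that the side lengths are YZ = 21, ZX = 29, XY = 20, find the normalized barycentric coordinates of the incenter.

(3/10, 29/70, 2/7)

The incenter has barycentric coordinates proportional to the opposite side lengths: (21 : 29 : 20).
Normalizing by 21+29+20 = 70 gives (3/10, 29/70, 2/7).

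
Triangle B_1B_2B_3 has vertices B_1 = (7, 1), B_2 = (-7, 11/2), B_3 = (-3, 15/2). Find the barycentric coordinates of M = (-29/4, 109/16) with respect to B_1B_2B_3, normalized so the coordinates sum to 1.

(-1/8, 3/4, 3/8)

Signed area of the reference triangle: [B_1B_2B_3] = ½·(7·(11/2−(15/2)) + (-7)·(15/2−1) + (-3)·(1−(11/2))) = ½·(-14 − 91/2 + 27/2) = -23.
[MB_2B_3] = ½·((-29/4)·(11/2−(15/2)) + (-7)·(15/2−(109/16)) + (-3)·(109/16−(11/2))) = ½·(29/2 − 77/16 − 63/16) = 23/8, so the B_1-coordinate is (23/8)/(-23) = -1/8.
[B_1MB_3] = ½·(7·(109/16−(15/2)) + (-29/4)·(15/2−1) + (-3)·(1−(109/16))) = ½·(-77/16 − 377/8 + 279/16) = -69/4, so the B_2-coordinate is 3/4.
[B_1B_2M] = ½·(7·(11/2−(109/16)) + (-7)·(109/16−1) + (-29/4)·(1−(11/2))) = ½·(-147/16 − 651/16 + 261/8) = -69/8, so the B_3-coordinate is 3/8.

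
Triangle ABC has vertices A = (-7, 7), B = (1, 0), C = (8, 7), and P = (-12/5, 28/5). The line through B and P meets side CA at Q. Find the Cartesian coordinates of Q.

(-13/4, 7)

Barycentric coordinates of P with respect to ABC: (3/5, 1/5, 1/5).
On side CA the B-coordinate is zero; dropping P's B-weight 1/5 and renormalizing the remaining 1/5 : 3/5 gives weights 1/4, 3/4 on C, A.
Q = (1/4)·(8, 7) + (3/4)·(-7, 7) = (-13/4, 7).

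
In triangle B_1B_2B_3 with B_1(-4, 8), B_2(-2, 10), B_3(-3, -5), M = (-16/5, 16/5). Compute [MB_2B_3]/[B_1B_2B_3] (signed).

[B_1B_2B_3] = ½·((-4)·(10−(-5)) + (-2)·(-5−8) + (-3)·(8−10)) = ½·(-60 + 26 + 6) = -14.
[MB_2B_3] = ½·((-16/5)·(10−(-5)) + (-2)·(-5−(16/5)) + (-3)·(16/5−10)) = ½·(-48 + 82/5 + 102/5) = -28/5, so the ratio is (-28/5)/(-14) = 2/5.

2/5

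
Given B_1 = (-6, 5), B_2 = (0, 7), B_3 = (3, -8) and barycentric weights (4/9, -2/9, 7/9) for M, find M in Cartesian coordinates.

(-1/3, -50/9)

M = (4/9)·B_1 + (-2/9)·B_2 + (7/9)·B_3.
x-coordinate: (4/9)·(-6) + (-2/9)·0 + (7/9)·3 = -1/3.
y-coordinate: (4/9)·5 + (-2/9)·7 + (7/9)·(-8) = -50/9.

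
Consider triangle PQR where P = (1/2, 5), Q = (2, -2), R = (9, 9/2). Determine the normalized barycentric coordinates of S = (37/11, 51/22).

(4/11, 4/11, 3/11)

Signed area of the reference triangle: [PQR] = ½·((1/2)·(-2−(9/2)) + 2·(9/2−5) + 9·(5−(-2))) = ½·(-13/4 − 1 + 63) = 235/8.
[SQR] = ½·((37/11)·(-2−(9/2)) + 2·(9/2−(51/22)) + 9·(51/22−(-2))) = ½·(-481/22 + 48/11 + 855/22) = 235/22, so the P-coordinate is (235/22)/(235/8) = 4/11.
[PSR] = ½·((1/2)·(51/22−(9/2)) + (37/11)·(9/2−5) + 9·(5−(51/22))) = ½·(-12/11 − 37/22 + 531/22) = 235/22, so the Q-coordinate is 4/11.
[PQS] = ½·((1/2)·(-2−(51/22)) + 2·(51/22−5) + (37/11)·(5−(-2))) = ½·(-95/44 − 59/11 + 259/11) = 705/88, so the R-coordinate is 3/11.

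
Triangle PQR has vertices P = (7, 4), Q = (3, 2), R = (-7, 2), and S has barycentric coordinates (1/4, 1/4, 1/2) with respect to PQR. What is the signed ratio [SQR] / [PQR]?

1/4

The signed ratio [SQR]/[PQR] equals the barycentric coordinate of S at vertex P, which is 1/4.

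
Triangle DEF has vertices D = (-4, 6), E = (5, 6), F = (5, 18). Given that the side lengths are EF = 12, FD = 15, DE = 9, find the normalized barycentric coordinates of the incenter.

(1/3, 5/12, 1/4)

The incenter has barycentric coordinates proportional to the opposite side lengths: (12 : 15 : 9).
Normalizing by 12+15+9 = 36 gives (1/3, 5/12, 1/4).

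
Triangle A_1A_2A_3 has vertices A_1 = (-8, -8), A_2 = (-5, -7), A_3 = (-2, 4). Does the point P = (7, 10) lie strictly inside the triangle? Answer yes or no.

Barycentric coordinates of P: (-27/10, 12/5, 13/10).
The three coordinates are negative, positive, positive; a point is interior exactly when all three are positive.

no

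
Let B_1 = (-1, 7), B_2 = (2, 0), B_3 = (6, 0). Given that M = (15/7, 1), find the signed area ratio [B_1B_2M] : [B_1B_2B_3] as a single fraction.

[B_1B_2B_3] = ½·((-1)·(0−0) + 2·(0−7) + 6·(7−0)) = ½·(0 − 14 + 42) = 14.
[B_1B_2M] = ½·((-1)·(0−1) + 2·(1−7) + (15/7)·(7−0)) = ½·(1 − 12 + 15) = 2, so the ratio is 2/14 = 1/7.

1/7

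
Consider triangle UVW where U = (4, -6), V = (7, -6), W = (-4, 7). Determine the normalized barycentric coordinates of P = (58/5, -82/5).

(7/5, 2/5, -4/5)

Signed area of the reference triangle: [UVW] = ½·(4·(-6−7) + 7·(7−(-6)) + (-4)·(-6−(-6))) = ½·(-52 + 91 + 0) = 39/2.
[PVW] = ½·((58/5)·(-6−7) + 7·(7−(-82/5)) + (-4)·(-82/5−(-6))) = ½·(-754/5 + 819/5 + 208/5) = 273/10, so the U-coordinate is (273/10)/(39/2) = 7/5.
[UPW] = ½·(4·(-82/5−7) + (58/5)·(7−(-6)) + (-4)·(-6−(-82/5))) = ½·(-468/5 + 754/5 − 208/5) = 39/5, so the V-coordinate is 2/5.
[UVP] = ½·(4·(-6−(-82/5)) + 7·(-82/5−(-6)) + (58/5)·(-6−(-6))) = ½·(208/5 − 364/5 + 0) = -78/5, so the W-coordinate is -4/5.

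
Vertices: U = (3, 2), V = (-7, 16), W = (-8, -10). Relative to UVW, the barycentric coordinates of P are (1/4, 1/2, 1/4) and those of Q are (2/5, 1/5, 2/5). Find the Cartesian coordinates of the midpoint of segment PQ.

Barycentric coordinates of the midpoint are the average: (13/40, 7/20, 13/40).
Converting: (13/40)·U + (7/20)·V + (13/40)·W = (-163/40, 3).

(-163/40, 3)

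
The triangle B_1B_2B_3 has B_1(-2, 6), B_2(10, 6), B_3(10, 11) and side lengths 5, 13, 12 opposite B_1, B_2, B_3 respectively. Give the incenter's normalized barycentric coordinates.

(1/6, 13/30, 2/5)

The incenter has barycentric coordinates proportional to the opposite side lengths: (5 : 13 : 12).
Normalizing by 5+13+12 = 30 gives (1/6, 13/30, 2/5).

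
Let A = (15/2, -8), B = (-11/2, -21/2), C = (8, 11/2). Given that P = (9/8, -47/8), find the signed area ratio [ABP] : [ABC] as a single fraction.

1/4

[ABC] = ½·((15/2)·(-21/2−(11/2)) + (-11/2)·(11/2−(-8)) + 8·(-8−(-21/2))) = ½·(-120 − 297/4 + 20) = -697/8.
[ABP] = ½·((15/2)·(-21/2−(-47/8)) + (-11/2)·(-47/8−(-8)) + (9/8)·(-8−(-21/2))) = ½·(-555/16 − 187/16 + 45/16) = -697/32, so the ratio is (-697/32)/(-697/8) = 1/4.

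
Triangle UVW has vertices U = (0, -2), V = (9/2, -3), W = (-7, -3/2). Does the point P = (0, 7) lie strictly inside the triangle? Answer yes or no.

Barycentric coordinates of P: (433/19, -252/19, -162/19).
The three coordinates are positive, negative, negative; a point is interior exactly when all three are positive.

no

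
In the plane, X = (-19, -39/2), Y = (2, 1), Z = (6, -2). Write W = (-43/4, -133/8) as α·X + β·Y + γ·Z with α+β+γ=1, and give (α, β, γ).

(3/4, -1/2, 3/4)

Signed area of the reference triangle: [XYZ] = ½·((-19)·(1−(-2)) + 2·(-2−(-39/2)) + 6·(-39/2−1)) = ½·(-57 + 35 − 123) = -145/2.
[WYZ] = ½·((-43/4)·(1−(-2)) + 2·(-2−(-133/8)) + 6·(-133/8−1)) = ½·(-129/4 + 117/4 − 423/4) = -435/8, so the X-coordinate is (-435/8)/(-145/2) = 3/4.
[XWZ] = ½·((-19)·(-133/8−(-2)) + (-43/4)·(-2−(-39/2)) + 6·(-39/2−(-133/8))) = ½·(2223/8 − 1505/8 − 69/4) = 145/4, so the Y-coordinate is -1/2.
[XYW] = ½·((-19)·(1−(-133/8)) + 2·(-133/8−(-39/2)) + (-43/4)·(-39/2−1)) = ½·(-2679/8 + 23/4 + 1763/8) = -435/8, so the Z-coordinate is 3/4.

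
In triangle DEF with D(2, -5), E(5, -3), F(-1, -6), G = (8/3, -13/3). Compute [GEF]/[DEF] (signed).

1/3

[DEF] = ½·(2·(-3−(-6)) + 5·(-6−(-5)) + (-1)·(-5−(-3))) = ½·(6 − 5 + 2) = 3/2.
[GEF] = ½·((8/3)·(-3−(-6)) + 5·(-6−(-13/3)) + (-1)·(-13/3−(-3))) = ½·(8 − 25/3 + 4/3) = 1/2, so the ratio is (1/2)/(3/2) = 1/3.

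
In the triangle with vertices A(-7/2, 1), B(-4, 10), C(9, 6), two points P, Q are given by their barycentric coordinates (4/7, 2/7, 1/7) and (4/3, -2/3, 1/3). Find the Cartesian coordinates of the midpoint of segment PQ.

Barycentric coordinates of the midpoint are the average: (20/21, -4/21, 5/21).
Converting: (20/21)·A + (-4/21)·B + (5/21)·C = (-3/7, 10/21).

(-3/7, 10/21)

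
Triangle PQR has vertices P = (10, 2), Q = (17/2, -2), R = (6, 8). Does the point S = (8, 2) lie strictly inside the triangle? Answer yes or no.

Barycentric coordinates of S: (1/5, 12/25, 8/25).
The three coordinates are positive, positive, positive; a point is interior exactly when all three are positive.

yes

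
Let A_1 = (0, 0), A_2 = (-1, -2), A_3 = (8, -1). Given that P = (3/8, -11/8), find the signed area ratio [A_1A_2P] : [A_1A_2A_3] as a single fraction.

[A_1A_2A_3] = ½·(0·(-2−(-1)) + (-1)·(-1−0) + 8·(0−(-2))) = ½·(0 + 1 + 16) = 17/2.
[A_1A_2P] = ½·(0·(-2−(-11/8)) + (-1)·(-11/8−0) + (3/8)·(0−(-2))) = ½·(0 + 11/8 + 3/4) = 17/16, so the ratio is (17/16)/(17/2) = 1/8.

1/8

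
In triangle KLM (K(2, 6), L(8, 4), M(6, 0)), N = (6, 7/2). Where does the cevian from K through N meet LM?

Barycentric coordinates of N with respect to KLM: (1/4, 1/2, 1/4).
On side LM the K-coordinate is zero; dropping N's K-weight 1/4 and renormalizing the remaining 1/2 : 1/4 gives weights 2/3, 1/3 on L, M.
J = (2/3)·(8, 4) + (1/3)·(6, 0) = (22/3, 8/3).

(22/3, 8/3)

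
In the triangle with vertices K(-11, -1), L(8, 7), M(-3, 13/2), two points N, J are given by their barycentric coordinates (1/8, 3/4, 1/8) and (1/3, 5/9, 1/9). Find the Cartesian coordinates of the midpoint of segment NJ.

Barycentric coordinates of the midpoint are the average: (11/48, 47/72, 17/144).
Converting: (11/48)·K + (47/72)·L + (17/144)·M = (169/72, 1471/288).

(169/72, 1471/288)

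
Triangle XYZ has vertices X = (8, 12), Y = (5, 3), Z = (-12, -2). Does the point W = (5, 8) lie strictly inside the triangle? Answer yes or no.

yes

Barycentric coordinates of W: (85/138, 19/69, 5/46).
The three coordinates are positive, positive, positive; a point is interior exactly when all three are positive.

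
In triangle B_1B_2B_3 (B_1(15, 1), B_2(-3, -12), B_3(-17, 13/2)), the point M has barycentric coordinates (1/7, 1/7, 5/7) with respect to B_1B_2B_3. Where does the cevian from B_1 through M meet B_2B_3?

(-44/3, 41/12)

Line B_1M meets B_2B_3 where the B_1-coordinate vanishes; zeroing M's B_1-weight and renormalizing leaves B_2, B_3-weights 1/7 : 5/7 → (1/6, 5/6).
So N = (1/6)·B_2 + (5/6)·B_3 = (-44/3, 41/12).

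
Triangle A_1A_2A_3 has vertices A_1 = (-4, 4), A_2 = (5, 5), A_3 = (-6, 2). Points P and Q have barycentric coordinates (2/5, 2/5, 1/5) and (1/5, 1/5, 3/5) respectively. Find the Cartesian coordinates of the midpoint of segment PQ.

Barycentric coordinates of the midpoint are the average: (3/10, 3/10, 2/5).
Converting: (3/10)·A_1 + (3/10)·A_2 + (2/5)·A_3 = (-21/10, 7/2).

(-21/10, 7/2)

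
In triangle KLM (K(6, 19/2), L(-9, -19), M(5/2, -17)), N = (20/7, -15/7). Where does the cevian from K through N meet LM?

Barycentric coordinates of N with respect to KLM: (4/7, 1/7, 2/7).
On side LM the K-coordinate is zero; dropping N's K-weight 4/7 and renormalizing the remaining 1/7 : 2/7 gives weights 1/3, 2/3 on L, M.
J = (1/3)·(-9, -19) + (2/3)·(5/2, -17) = (-4/3, -53/3).

(-4/3, -53/3)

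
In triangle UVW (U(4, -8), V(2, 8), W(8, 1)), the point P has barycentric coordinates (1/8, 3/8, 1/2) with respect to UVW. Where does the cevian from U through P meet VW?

(38/7, 4)

Line UP meets VW where the U-coordinate vanishes; zeroing P's U-weight and renormalizing leaves V, W-weights 3/8 : 1/2 → (3/7, 4/7).
So Q = (3/7)·V + (4/7)·W = (38/7, 4).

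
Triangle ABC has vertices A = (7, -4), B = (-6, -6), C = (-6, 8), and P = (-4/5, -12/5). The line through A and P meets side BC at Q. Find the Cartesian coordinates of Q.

(-6, -4/3)

Barycentric coordinates of P with respect to ABC: (2/5, 2/5, 1/5).
On side BC the A-coordinate is zero; dropping P's A-weight 2/5 and renormalizing the remaining 2/5 : 1/5 gives weights 2/3, 1/3 on B, C.
Q = (2/3)·(-6, -6) + (1/3)·(-6, 8) = (-6, -4/3).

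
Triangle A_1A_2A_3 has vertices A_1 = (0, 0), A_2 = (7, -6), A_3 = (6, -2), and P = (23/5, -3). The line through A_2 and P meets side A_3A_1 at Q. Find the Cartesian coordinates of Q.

Barycentric coordinates of P with respect to A_1A_2A_3: (3/10, 2/5, 3/10).
On side A_3A_1 the A_2-coordinate is zero; dropping P's A_2-weight 2/5 and renormalizing the remaining 3/10 : 3/10 gives weights 1/2, 1/2 on A_3, A_1.
Q = (1/2)·(6, -2) + (1/2)·(0, 0) = (3, -1).

(3, -1)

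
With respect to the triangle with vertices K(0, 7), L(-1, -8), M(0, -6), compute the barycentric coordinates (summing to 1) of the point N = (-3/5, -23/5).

(1/5, 3/5, 1/5)

Signed area of the reference triangle: [KLM] = ½·(0·(-8−(-6)) + (-1)·(-6−7) + 0·(7−(-8))) = ½·(0 + 13 + 0) = 13/2.
[NLM] = ½·((-3/5)·(-8−(-6)) + (-1)·(-6−(-23/5)) + 0·(-23/5−(-8))) = ½·(6/5 + 7/5 + 0) = 13/10, so the K-coordinate is (13/10)/(13/2) = 1/5.
[KNM] = ½·(0·(-23/5−(-6)) + (-3/5)·(-6−7) + 0·(7−(-23/5))) = ½·(0 + 39/5 + 0) = 39/10, so the L-coordinate is 3/5.
[KLN] = ½·(0·(-8−(-23/5)) + (-1)·(-23/5−7) + (-3/5)·(7−(-8))) = ½·(0 + 58/5 − 9) = 13/10, so the M-coordinate is 1/5.
Check: 1/5 + 3/5 + 1/5 = 1.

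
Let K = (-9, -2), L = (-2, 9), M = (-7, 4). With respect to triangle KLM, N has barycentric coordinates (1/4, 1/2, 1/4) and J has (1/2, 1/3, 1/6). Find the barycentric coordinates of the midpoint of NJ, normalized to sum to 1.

(3/8, 5/12, 5/24)

Since both coordinate triples sum to 1, the midpoint's barycentrics are the componentwise average.
(1/4+1/2)/2 = 3/8; similarly 5/12 and 5/24.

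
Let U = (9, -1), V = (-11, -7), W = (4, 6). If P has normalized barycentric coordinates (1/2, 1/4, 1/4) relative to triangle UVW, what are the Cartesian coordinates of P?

P = (1/2)·U + (1/4)·V + (1/4)·W.
x-coordinate: (1/2)·9 + (1/4)·(-11) + (1/4)·4 = 11/4.
y-coordinate: (1/2)·(-1) + (1/4)·(-7) + (1/4)·6 = -3/4.

(11/4, -3/4)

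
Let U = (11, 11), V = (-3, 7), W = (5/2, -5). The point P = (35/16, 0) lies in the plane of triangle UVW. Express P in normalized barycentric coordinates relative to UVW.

(1/8, 1/4, 5/8)

Signed area of the reference triangle: [UVW] = ½·(11·(7−(-5)) + (-3)·(-5−11) + (5/2)·(11−7)) = ½·(132 + 48 + 10) = 95.
[PVW] = ½·((35/16)·(7−(-5)) + (-3)·(-5−0) + (5/2)·(0−7)) = ½·(105/4 + 15 − 35/2) = 95/8, so the U-coordinate is (95/8)/95 = 1/8.
[UPW] = ½·(11·(0−(-5)) + (35/16)·(-5−11) + (5/2)·(11−0)) = ½·(55 − 35 + 55/2) = 95/4, so the V-coordinate is 1/4.
[UVP] = ½·(11·(7−0) + (-3)·(0−11) + (35/16)·(11−7)) = ½·(77 + 33 + 35/4) = 475/8, so the W-coordinate is 5/8.
Check: 1/8 + 1/4 + 5/8 = 1.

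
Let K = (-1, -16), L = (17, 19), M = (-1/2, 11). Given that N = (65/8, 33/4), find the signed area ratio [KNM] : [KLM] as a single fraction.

[KLM] = ½·((-1)·(19−11) + 17·(11−(-16)) + (-1/2)·(-16−19)) = ½·(-8 + 459 + 35/2) = 937/4.
[KNM] = ½·((-1)·(33/4−11) + (65/8)·(11−(-16)) + (-1/2)·(-16−(33/4))) = ½·(11/4 + 1755/8 + 97/8) = 937/8, so the ratio is (937/8)/(937/4) = 1/2.

1/2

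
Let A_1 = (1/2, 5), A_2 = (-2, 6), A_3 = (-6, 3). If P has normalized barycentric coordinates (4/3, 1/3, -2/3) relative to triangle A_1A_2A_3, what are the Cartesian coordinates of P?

P = (4/3)·A_1 + (1/3)·A_2 + (-2/3)·A_3.
x-coordinate: (4/3)·(1/2) + (1/3)·(-2) + (-2/3)·(-6) = 4.
y-coordinate: (4/3)·5 + (1/3)·6 + (-2/3)·3 = 20/3.

(4, 20/3)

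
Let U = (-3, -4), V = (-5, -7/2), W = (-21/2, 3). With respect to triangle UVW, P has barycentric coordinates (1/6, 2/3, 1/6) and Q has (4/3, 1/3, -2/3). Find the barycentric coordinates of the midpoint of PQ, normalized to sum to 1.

(3/4, 1/2, -1/4)

Since both coordinate triples sum to 1, the midpoint's barycentrics are the componentwise average.
(1/6+4/3)/2 = 3/4; similarly 1/2 and -1/4.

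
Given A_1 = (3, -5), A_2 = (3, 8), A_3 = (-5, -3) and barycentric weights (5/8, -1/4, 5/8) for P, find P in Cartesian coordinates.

(-2, -7)

P = (5/8)·A_1 + (-1/4)·A_2 + (5/8)·A_3.
x-coordinate: (5/8)·3 + (-1/4)·3 + (5/8)·(-5) = -2.
y-coordinate: (5/8)·(-5) + (-1/4)·8 + (5/8)·(-3) = -7.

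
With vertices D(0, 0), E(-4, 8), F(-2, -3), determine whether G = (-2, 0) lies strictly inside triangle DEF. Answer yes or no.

Barycentric coordinates of G: (3/14, 3/14, 4/7).
The three coordinates are positive, positive, positive; a point is interior exactly when all three are positive.

yes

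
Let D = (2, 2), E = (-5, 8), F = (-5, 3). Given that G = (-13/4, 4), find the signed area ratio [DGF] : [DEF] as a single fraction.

[DEF] = ½·(2·(8−3) + (-5)·(3−2) + (-5)·(2−8)) = ½·(10 − 5 + 30) = 35/2.
[DGF] = ½·(2·(4−3) + (-13/4)·(3−2) + (-5)·(2−4)) = ½·(2 − 13/4 + 10) = 35/8, so the ratio is (35/8)/(35/2) = 1/4.

1/4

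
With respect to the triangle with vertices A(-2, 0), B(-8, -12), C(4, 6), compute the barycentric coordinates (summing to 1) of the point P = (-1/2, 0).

Signed area of the reference triangle: [ABC] = ½·((-2)·(-12−6) + (-8)·(6−0) + 4·(0−(-12))) = ½·(36 − 48 + 48) = 18.
[PBC] = ½·((-1/2)·(-12−6) + (-8)·(6−0) + 4·(0−(-12))) = ½·(9 − 48 + 48) = 9/2, so the A-coordinate is (9/2)/18 = 1/4.
[APC] = ½·((-2)·(0−6) + (-1/2)·(6−0) + 4·(0−0)) = ½·(12 − 3 + 0) = 9/2, so the B-coordinate is 1/4.
[ABP] = ½·((-2)·(-12−0) + (-8)·(0−0) + (-1/2)·(0−(-12))) = ½·(24 + 0 − 6) = 9, so the C-coordinate is 1/2.

(1/4, 1/4, 1/2)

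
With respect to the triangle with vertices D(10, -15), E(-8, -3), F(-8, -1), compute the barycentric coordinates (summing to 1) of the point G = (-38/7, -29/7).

(1/7, 4/7, 2/7)

Signed area of the reference triangle: [DEF] = ½·(10·(-3−(-1)) + (-8)·(-1−(-15)) + (-8)·(-15−(-3))) = ½·(-20 − 112 + 96) = -18.
[GEF] = ½·((-38/7)·(-3−(-1)) + (-8)·(-1−(-29/7)) + (-8)·(-29/7−(-3))) = ½·(76/7 − 176/7 + 64/7) = -18/7, so the D-coordinate is (-18/7)/(-18) = 1/7.
[DGF] = ½·(10·(-29/7−(-1)) + (-38/7)·(-1−(-15)) + (-8)·(-15−(-29/7))) = ½·(-220/7 − 76 + 608/7) = -72/7, so the E-coordinate is 4/7.
[DEG] = ½·(10·(-3−(-29/7)) + (-8)·(-29/7−(-15)) + (-38/7)·(-15−(-3))) = ½·(80/7 − 608/7 + 456/7) = -36/7, so the F-coordinate is 2/7.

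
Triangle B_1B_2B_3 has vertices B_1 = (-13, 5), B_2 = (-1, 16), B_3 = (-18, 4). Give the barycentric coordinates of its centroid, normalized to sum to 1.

The centroid is the average of the vertices, so each weight is 1/3.

(1/3, 1/3, 1/3)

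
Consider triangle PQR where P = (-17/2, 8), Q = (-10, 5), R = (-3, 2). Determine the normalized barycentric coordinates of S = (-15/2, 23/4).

Signed area of the reference triangle: [PQR] = ½·((-17/2)·(5−2) + (-10)·(2−8) + (-3)·(8−5)) = ½·(-51/2 + 60 − 9) = 51/4.
[SQR] = ½·((-15/2)·(5−2) + (-10)·(2−(23/4)) + (-3)·(23/4−5)) = ½·(-45/2 + 75/2 − 9/4) = 51/8, so the P-coordinate is (51/8)/(51/4) = 1/2.
[PSR] = ½·((-17/2)·(23/4−2) + (-15/2)·(2−8) + (-3)·(8−(23/4))) = ½·(-255/8 + 45 − 27/4) = 51/16, so the Q-coordinate is 1/4.
[PQS] = ½·((-17/2)·(5−(23/4)) + (-10)·(23/4−8) + (-15/2)·(8−5)) = ½·(51/8 + 45/2 − 45/2) = 51/16, so the R-coordinate is 1/4.

(1/2, 1/4, 1/4)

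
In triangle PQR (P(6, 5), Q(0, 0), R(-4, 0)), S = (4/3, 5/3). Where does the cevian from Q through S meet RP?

Barycentric coordinates of S with respect to PQR: (1/3, 1/2, 1/6).
On side RP the Q-coordinate is zero; dropping S's Q-weight 1/2 and renormalizing the remaining 1/6 : 1/3 gives weights 1/3, 2/3 on R, P.
T = (1/3)·(-4, 0) + (2/3)·(6, 5) = (8/3, 10/3).

(8/3, 10/3)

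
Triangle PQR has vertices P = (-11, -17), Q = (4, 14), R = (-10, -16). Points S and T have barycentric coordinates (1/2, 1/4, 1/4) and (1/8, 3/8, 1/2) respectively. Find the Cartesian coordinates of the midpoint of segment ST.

(-95/16, -111/16)

Barycentric coordinates of the midpoint are the average: (5/16, 5/16, 3/8).
Converting: (5/16)·P + (5/16)·Q + (3/8)·R = (-95/16, -111/16).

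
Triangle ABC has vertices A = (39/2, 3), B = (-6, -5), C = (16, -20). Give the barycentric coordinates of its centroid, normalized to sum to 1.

(1/3, 1/3, 1/3)

The centroid is the average of the vertices, so each weight is 1/3.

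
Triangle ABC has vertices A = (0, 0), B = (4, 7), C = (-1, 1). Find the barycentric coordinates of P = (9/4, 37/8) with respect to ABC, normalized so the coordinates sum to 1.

Signed area of the reference triangle: [ABC] = ½·(0·(7−1) + 4·(1−0) + (-1)·(0−7)) = ½·(0 + 4 + 7) = 11/2.
[PBC] = ½·((9/4)·(7−1) + 4·(1−(37/8)) + (-1)·(37/8−7)) = ½·(27/2 − 29/2 + 19/8) = 11/16, so the A-coordinate is (11/16)/(11/2) = 1/8.
[APC] = ½·(0·(37/8−1) + (9/4)·(1−0) + (-1)·(0−(37/8))) = ½·(0 + 9/4 + 37/8) = 55/16, so the B-coordinate is 5/8.
[ABP] = ½·(0·(7−(37/8)) + 4·(37/8−0) + (9/4)·(0−7)) = ½·(0 + 37/2 − 63/4) = 11/8, so the C-coordinate is 1/4.
Check: 1/8 + 5/8 + 1/4 = 1.

(1/8, 5/8, 1/4)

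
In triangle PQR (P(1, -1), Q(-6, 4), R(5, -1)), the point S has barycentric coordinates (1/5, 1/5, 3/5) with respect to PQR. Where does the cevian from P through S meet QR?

(9/4, 1/4)

Line PS meets QR where the P-coordinate vanishes; zeroing S's P-weight and renormalizing leaves Q, R-weights 1/5 : 3/5 → (1/4, 3/4).
So T = (1/4)·Q + (3/4)·R = (9/4, 1/4).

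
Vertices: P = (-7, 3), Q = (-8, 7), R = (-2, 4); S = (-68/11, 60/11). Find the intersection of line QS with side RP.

Barycentric coordinates of S with respect to PQR: (2/11, 6/11, 3/11).
On side RP the Q-coordinate is zero; dropping S's Q-weight 6/11 and renormalizing the remaining 3/11 : 2/11 gives weights 3/5, 2/5 on R, P.
T = (3/5)·(-2, 4) + (2/5)·(-7, 3) = (-4, 18/5).

(-4, 18/5)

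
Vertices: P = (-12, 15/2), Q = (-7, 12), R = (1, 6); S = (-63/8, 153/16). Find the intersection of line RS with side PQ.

(-64/7, 141/14)

Barycentric coordinates of S with respect to PQR: (3/8, 1/2, 1/8).
On side PQ the R-coordinate is zero; dropping S's R-weight 1/8 and renormalizing the remaining 3/8 : 1/2 gives weights 3/7, 4/7 on P, Q.
T = (3/7)·(-12, 15/2) + (4/7)·(-7, 12) = (-64/7, 141/14).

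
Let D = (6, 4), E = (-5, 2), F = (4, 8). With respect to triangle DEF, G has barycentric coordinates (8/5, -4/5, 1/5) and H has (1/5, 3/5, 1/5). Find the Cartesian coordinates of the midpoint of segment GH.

Barycentric coordinates of the midpoint are the average: (9/10, -1/10, 1/5).
Converting: (9/10)·D + (-1/10)·E + (1/5)·F = (67/10, 5).

(67/10, 5)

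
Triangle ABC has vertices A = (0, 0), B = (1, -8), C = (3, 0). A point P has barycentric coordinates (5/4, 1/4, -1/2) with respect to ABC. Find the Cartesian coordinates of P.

(-5/4, -2)

P = (5/4)·A + (1/4)·B + (-1/2)·C.
x-coordinate: (5/4)·0 + (1/4)·1 + (-1/2)·3 = -5/4.
y-coordinate: (5/4)·0 + (1/4)·(-8) + (-1/2)·0 = -2.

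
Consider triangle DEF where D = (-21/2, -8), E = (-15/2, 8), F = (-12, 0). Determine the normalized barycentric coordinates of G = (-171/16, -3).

(1/2, 1/8, 3/8)

Signed area of the reference triangle: [DEF] = ½·((-21/2)·(8−0) + (-15/2)·(0−(-8)) + (-12)·(-8−8)) = ½·(-84 − 60 + 192) = 24.
[GEF] = ½·((-171/16)·(8−0) + (-15/2)·(0−(-3)) + (-12)·(-3−8)) = ½·(-171/2 − 45/2 + 132) = 12, so the D-coordinate is 12/24 = 1/2.
[DGF] = ½·((-21/2)·(-3−0) + (-171/16)·(0−(-8)) + (-12)·(-8−(-3))) = ½·(63/2 − 171/2 + 60) = 3, so the E-coordinate is 1/8.
[DEG] = ½·((-21/2)·(8−(-3)) + (-15/2)·(-3−(-8)) + (-171/16)·(-8−8)) = ½·(-231/2 − 75/2 + 171) = 9, so the F-coordinate is 3/8.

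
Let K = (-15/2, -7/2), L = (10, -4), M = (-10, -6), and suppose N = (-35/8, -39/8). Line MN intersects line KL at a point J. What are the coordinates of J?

Barycentric coordinates of N with respect to KLM: (1/4, 1/4, 1/2).
On side KL the M-coordinate is zero; dropping N's M-weight 1/2 and renormalizing the remaining 1/4 : 1/4 gives weights 1/2, 1/2 on K, L.
J = (1/2)·(-15/2, -7/2) + (1/2)·(10, -4) = (5/4, -15/4).

(5/4, -15/4)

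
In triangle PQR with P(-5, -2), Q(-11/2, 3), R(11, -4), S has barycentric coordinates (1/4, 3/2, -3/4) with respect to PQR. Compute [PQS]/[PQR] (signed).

-3/4

The signed ratio [PQS]/[PQR] equals the barycentric coordinate of S at vertex R, which is -3/4.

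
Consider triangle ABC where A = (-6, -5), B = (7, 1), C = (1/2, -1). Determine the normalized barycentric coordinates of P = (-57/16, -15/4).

Signed area of the reference triangle: [ABC] = ½·((-6)·(1−(-1)) + 7·(-1−(-5)) + (1/2)·(-5−1)) = ½·(-12 + 28 − 3) = 13/2.
[PBC] = ½·((-57/16)·(1−(-1)) + 7·(-1−(-15/4)) + (1/2)·(-15/4−1)) = ½·(-57/8 + 77/4 − 19/8) = 39/8, so the A-coordinate is (39/8)/(13/2) = 3/4.
[APC] = ½·((-6)·(-15/4−(-1)) + (-57/16)·(-1−(-5)) + (1/2)·(-5−(-15/4))) = ½·(33/2 − 57/4 − 5/8) = 13/16, so the B-coordinate is 1/8.
[ABP] = ½·((-6)·(1−(-15/4)) + 7·(-15/4−(-5)) + (-57/16)·(-5−1)) = ½·(-57/2 + 35/4 + 171/8) = 13/16, so the C-coordinate is 1/8.

(3/4, 1/8, 1/8)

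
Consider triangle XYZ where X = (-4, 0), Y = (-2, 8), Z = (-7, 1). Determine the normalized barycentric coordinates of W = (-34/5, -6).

Signed area of the reference triangle: [XYZ] = ½·((-4)·(8−1) + (-2)·(1−0) + (-7)·(0−8)) = ½·(-28 − 2 + 56) = 13.
[WYZ] = ½·((-34/5)·(8−1) + (-2)·(1−(-6)) + (-7)·(-6−8)) = ½·(-238/5 − 14 + 98) = 91/5, so the X-coordinate is (91/5)/13 = 7/5.
[XWZ] = ½·((-4)·(-6−1) + (-34/5)·(1−0) + (-7)·(0−(-6))) = ½·(28 − 34/5 − 42) = -52/5, so the Y-coordinate is -4/5.
[XYW] = ½·((-4)·(8−(-6)) + (-2)·(-6−0) + (-34/5)·(0−8)) = ½·(-56 + 12 + 272/5) = 26/5, so the Z-coordinate is 2/5.
Check: 7/5 − 4/5 + 2/5 = 1.

(7/5, -4/5, 2/5)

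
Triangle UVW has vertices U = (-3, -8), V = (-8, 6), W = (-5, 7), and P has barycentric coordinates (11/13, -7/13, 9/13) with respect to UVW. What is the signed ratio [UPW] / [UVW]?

-7/13

The signed ratio [UPW]/[UVW] equals the barycentric coordinate of P at vertex V, which is -7/13.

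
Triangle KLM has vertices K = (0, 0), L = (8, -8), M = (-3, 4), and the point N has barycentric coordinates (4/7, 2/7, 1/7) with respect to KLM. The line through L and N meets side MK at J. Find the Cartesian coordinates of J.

Line LN meets MK where the L-coordinate vanishes; zeroing N's L-weight and renormalizing leaves M, K-weights 1/7 : 4/7 → (1/5, 4/5).
So J = (1/5)·M + (4/5)·K = (-3/5, 4/5).

(-3/5, 4/5)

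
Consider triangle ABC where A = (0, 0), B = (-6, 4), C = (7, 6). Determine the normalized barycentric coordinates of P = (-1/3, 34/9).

Signed area of the reference triangle: [ABC] = ½·(0·(4−6) + (-6)·(6−0) + 7·(0−4)) = ½·(0 − 36 − 28) = -32.
[PBC] = ½·((-1/3)·(4−6) + (-6)·(6−(34/9)) + 7·(34/9−4)) = ½·(2/3 − 40/3 − 14/9) = -64/9, so the A-coordinate is (-64/9)/(-32) = 2/9.
[APC] = ½·(0·(34/9−6) + (-1/3)·(6−0) + 7·(0−(34/9))) = ½·(0 − 2 − 238/9) = -128/9, so the B-coordinate is 4/9.
[ABP] = ½·(0·(4−(34/9)) + (-6)·(34/9−0) + (-1/3)·(0−4)) = ½·(0 − 68/3 + 4/3) = -32/3, so the C-coordinate is 1/3.
Check: 2/9 + 4/9 + 1/3 = 1.

(2/9, 4/9, 1/3)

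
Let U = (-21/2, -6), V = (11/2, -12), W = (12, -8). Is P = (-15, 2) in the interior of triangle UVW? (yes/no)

no

Barycentric coordinates of P: (173/103, -171/103, 101/103).
The three coordinates are positive, negative, positive; a point is interior exactly when all three are positive.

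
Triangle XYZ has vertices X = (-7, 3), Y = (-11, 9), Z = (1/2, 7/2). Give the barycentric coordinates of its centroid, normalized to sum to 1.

The centroid is the average of the vertices, so each weight is 1/3.

(1/3, 1/3, 1/3)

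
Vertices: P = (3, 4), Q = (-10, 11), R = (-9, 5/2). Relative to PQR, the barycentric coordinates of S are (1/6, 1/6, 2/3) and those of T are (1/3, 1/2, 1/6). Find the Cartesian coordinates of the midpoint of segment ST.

(-19/3, 137/24)

Barycentric coordinates of the midpoint are the average: (1/4, 1/3, 5/12).
Converting: (1/4)·P + (1/3)·Q + (5/12)·R = (-19/3, 137/24).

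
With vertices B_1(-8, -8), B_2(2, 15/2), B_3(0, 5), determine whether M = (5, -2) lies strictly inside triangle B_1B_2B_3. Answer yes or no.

Barycentric coordinates of M: (53/12, 121/6, -283/12).
The three coordinates are positive, positive, negative; a point is interior exactly when all three are positive.

no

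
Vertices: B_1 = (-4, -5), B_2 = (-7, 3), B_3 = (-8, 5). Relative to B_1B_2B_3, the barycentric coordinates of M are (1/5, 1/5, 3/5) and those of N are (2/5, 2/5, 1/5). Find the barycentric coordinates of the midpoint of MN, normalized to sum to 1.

Since both coordinate triples sum to 1, the midpoint's barycentrics are the componentwise average.
(1/5+2/5)/2 = 3/10; similarly 3/10 and 2/5.

(3/10, 3/10, 2/5)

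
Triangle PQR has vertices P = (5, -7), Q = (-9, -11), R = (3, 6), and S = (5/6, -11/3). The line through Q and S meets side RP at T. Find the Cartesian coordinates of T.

Barycentric coordinates of S with respect to PQR: (5/12, 1/4, 1/3).
On side RP the Q-coordinate is zero; dropping S's Q-weight 1/4 and renormalizing the remaining 1/3 : 5/12 gives weights 4/9, 5/9 on R, P.
T = (4/9)·(3, 6) + (5/9)·(5, -7) = (37/9, -11/9).

(37/9, -11/9)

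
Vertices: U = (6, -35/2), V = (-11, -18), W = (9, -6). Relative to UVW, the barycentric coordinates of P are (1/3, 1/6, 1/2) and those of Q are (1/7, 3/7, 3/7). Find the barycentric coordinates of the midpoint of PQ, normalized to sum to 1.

Since both coordinate triples sum to 1, the midpoint's barycentrics are the componentwise average.
(1/3+1/7)/2 = 5/21; similarly 25/84 and 13/28.

(5/21, 25/84, 13/28)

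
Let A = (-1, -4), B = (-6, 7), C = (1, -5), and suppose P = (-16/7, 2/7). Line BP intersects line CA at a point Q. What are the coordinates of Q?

Barycentric coordinates of P with respect to ABC: (1/7, 3/7, 3/7).
On side CA the B-coordinate is zero; dropping P's B-weight 3/7 and renormalizing the remaining 3/7 : 1/7 gives weights 3/4, 1/4 on C, A.
Q = (3/4)·(1, -5) + (1/4)·(-1, -4) = (1/2, -19/4).

(1/2, -19/4)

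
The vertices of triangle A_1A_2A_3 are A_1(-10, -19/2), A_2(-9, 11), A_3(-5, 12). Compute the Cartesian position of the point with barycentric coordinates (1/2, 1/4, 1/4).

P = (1/2)·A_1 + (1/4)·A_2 + (1/4)·A_3.
x-coordinate: (1/2)·(-10) + (1/4)·(-9) + (1/4)·(-5) = -17/2.
y-coordinate: (1/2)·(-19/2) + (1/4)·11 + (1/4)·12 = 1.

(-17/2, 1)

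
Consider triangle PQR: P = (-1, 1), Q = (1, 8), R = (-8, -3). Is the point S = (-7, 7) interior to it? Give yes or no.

Barycentric coordinates of S: (-79/41, 66/41, 54/41).
The three coordinates are negative, positive, positive; a point is interior exactly when all three are positive.

no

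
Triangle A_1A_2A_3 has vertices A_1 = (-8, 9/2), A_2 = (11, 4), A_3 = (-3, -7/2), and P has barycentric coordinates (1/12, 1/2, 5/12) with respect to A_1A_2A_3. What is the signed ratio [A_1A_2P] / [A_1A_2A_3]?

The signed ratio [A_1A_2P]/[A_1A_2A_3] equals the barycentric coordinate of P at vertex A_3, which is 5/12.

5/12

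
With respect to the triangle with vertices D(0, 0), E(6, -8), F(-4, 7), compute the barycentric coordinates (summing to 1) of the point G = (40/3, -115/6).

(1/6, 5/3, -5/6)

Signed area of the reference triangle: [DEF] = ½·(0·(-8−7) + 6·(7−0) + (-4)·(0−(-8))) = ½·(0 + 42 − 32) = 5.
[GEF] = ½·((40/3)·(-8−7) + 6·(7−(-115/6)) + (-4)·(-115/6−(-8))) = ½·(-200 + 157 + 134/3) = 5/6, so the D-coordinate is (5/6)/5 = 1/6.
[DGF] = ½·(0·(-115/6−7) + (40/3)·(7−0) + (-4)·(0−(-115/6))) = ½·(0 + 280/3 − 230/3) = 25/3, so the E-coordinate is 5/3.
[DEG] = ½·(0·(-8−(-115/6)) + 6·(-115/6−0) + (40/3)·(0−(-8))) = ½·(0 − 115 + 320/3) = -25/6, so the F-coordinate is -5/6.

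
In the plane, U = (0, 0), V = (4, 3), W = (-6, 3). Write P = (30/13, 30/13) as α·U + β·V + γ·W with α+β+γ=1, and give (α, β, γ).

Signed area of the reference triangle: [UVW] = ½·(0·(3−3) + 4·(3−0) + (-6)·(0−3)) = ½·(0 + 12 + 18) = 15.
[PVW] = ½·((30/13)·(3−3) + 4·(3−(30/13)) + (-6)·(30/13−3)) = ½·(0 + 36/13 + 54/13) = 45/13, so the U-coordinate is (45/13)/15 = 3/13.
[UPW] = ½·(0·(30/13−3) + (30/13)·(3−0) + (-6)·(0−(30/13))) = ½·(0 + 90/13 + 180/13) = 135/13, so the V-coordinate is 9/13.
[UVP] = ½·(0·(3−(30/13)) + 4·(30/13−0) + (30/13)·(0−3)) = ½·(0 + 120/13 − 90/13) = 15/13, so the W-coordinate is 1/13.

(3/13, 9/13, 1/13)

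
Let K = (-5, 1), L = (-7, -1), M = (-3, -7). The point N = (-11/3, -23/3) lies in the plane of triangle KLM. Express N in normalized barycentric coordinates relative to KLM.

(-1/3, 1/3, 1)

Signed area of the reference triangle: [KLM] = ½·((-5)·(-1−(-7)) + (-7)·(-7−1) + (-3)·(1−(-1))) = ½·(-30 + 56 − 6) = 10.
[NLM] = ½·((-11/3)·(-1−(-7)) + (-7)·(-7−(-23/3)) + (-3)·(-23/3−(-1))) = ½·(-22 − 14/3 + 20) = -10/3, so the K-coordinate is (-10/3)/10 = -1/3.
[KNM] = ½·((-5)·(-23/3−(-7)) + (-11/3)·(-7−1) + (-3)·(1−(-23/3))) = ½·(10/3 + 88/3 − 26) = 10/3, so the L-coordinate is 1/3.
[KLN] = ½·((-5)·(-1−(-23/3)) + (-7)·(-23/3−1) + (-11/3)·(1−(-1))) = ½·(-100/3 + 182/3 − 22/3) = 10, so the M-coordinate is 1.
Check: -1/3 + 1/3 + 1 = 1.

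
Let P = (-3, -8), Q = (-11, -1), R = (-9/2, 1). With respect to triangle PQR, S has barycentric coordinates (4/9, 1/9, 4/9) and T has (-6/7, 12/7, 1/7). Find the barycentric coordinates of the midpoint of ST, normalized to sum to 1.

Since both coordinate triples sum to 1, the midpoint's barycentrics are the componentwise average.
(4/9+-6/7)/2 = -13/63; similarly 115/126 and 37/126.

(-13/63, 115/126, 37/126)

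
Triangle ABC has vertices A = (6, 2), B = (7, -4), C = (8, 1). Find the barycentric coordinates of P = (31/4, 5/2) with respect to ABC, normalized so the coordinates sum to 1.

(1/4, -1/4, 1)

Signed area of the reference triangle: [ABC] = ½·(6·(-4−1) + 7·(1−2) + 8·(2−(-4))) = ½·(-30 − 7 + 48) = 11/2.
[PBC] = ½·((31/4)·(-4−1) + 7·(1−(5/2)) + 8·(5/2−(-4))) = ½·(-155/4 − 21/2 + 52) = 11/8, so the A-coordinate is (11/8)/(11/2) = 1/4.
[APC] = ½·(6·(5/2−1) + (31/4)·(1−2) + 8·(2−(5/2))) = ½·(9 − 31/4 − 4) = -11/8, so the B-coordinate is -1/4.
[ABP] = ½·(6·(-4−(5/2)) + 7·(5/2−2) + (31/4)·(2−(-4))) = ½·(-39 + 7/2 + 93/2) = 11/2, so the C-coordinate is 1.
Check: 1/4 − 1/4 + 1 = 1.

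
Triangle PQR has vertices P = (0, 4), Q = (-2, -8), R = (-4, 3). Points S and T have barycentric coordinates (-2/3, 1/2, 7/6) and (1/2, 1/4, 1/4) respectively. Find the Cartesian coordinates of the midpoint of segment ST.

(-43/12, -29/24)

Barycentric coordinates of the midpoint are the average: (-1/12, 3/8, 17/24).
Converting: (-1/12)·P + (3/8)·Q + (17/24)·R = (-43/12, -29/24).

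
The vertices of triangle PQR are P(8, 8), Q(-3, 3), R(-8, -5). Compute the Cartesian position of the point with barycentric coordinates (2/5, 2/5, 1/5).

S = (2/5)·P + (2/5)·Q + (1/5)·R.
x-coordinate: (2/5)·8 + (2/5)·(-3) + (1/5)·(-8) = 2/5.
y-coordinate: (2/5)·8 + (2/5)·3 + (1/5)·(-5) = 17/5.

(2/5, 17/5)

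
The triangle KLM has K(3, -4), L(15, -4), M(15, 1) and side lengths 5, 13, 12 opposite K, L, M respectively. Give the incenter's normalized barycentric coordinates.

The incenter has barycentric coordinates proportional to the opposite side lengths: (5 : 13 : 12).
Normalizing by 5+13+12 = 30 gives (1/6, 13/30, 2/5).

(1/6, 13/30, 2/5)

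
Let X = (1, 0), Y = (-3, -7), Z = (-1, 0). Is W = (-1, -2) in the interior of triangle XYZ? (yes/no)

yes

Barycentric coordinates of W: (2/7, 2/7, 3/7).
The three coordinates are positive, positive, positive; a point is interior exactly when all three are positive.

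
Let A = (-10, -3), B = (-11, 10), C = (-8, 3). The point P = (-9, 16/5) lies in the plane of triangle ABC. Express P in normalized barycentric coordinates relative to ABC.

(1/5, 1/5, 3/5)

Signed area of the reference triangle: [ABC] = ½·((-10)·(10−3) + (-11)·(3−(-3)) + (-8)·(-3−10)) = ½·(-70 − 66 + 104) = -16.
[PBC] = ½·((-9)·(10−3) + (-11)·(3−(16/5)) + (-8)·(16/5−10)) = ½·(-63 + 11/5 + 272/5) = -16/5, so the A-coordinate is (-16/5)/(-16) = 1/5.
[APC] = ½·((-10)·(16/5−3) + (-9)·(3−(-3)) + (-8)·(-3−(16/5))) = ½·(-2 − 54 + 248/5) = -16/5, so the B-coordinate is 1/5.
[ABP] = ½·((-10)·(10−(16/5)) + (-11)·(16/5−(-3)) + (-9)·(-3−10)) = ½·(-68 − 341/5 + 117) = -48/5, so the C-coordinate is 3/5.
Check: 1/5 + 1/5 + 3/5 = 1.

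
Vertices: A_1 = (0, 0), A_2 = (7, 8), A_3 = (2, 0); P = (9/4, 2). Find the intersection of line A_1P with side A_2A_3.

Barycentric coordinates of P with respect to A_1A_2A_3: (1/2, 1/4, 1/4).
On side A_2A_3 the A_1-coordinate is zero; dropping P's A_1-weight 1/2 and renormalizing the remaining 1/4 : 1/4 gives weights 1/2, 1/2 on A_2, A_3.
Q = (1/2)·(7, 8) + (1/2)·(2, 0) = (9/2, 4).

(9/2, 4)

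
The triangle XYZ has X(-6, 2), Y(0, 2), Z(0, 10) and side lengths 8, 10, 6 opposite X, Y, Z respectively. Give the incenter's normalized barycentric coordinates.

The incenter has barycentric coordinates proportional to the opposite side lengths: (8 : 10 : 6).
Normalizing by 8+10+6 = 24 gives (1/3, 5/12, 1/4).

(1/3, 5/12, 1/4)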